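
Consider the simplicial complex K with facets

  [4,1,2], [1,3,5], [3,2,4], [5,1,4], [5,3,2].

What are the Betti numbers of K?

Take the total order 1 < 2 < 3 < 4 < 5 on the vertex set. Then K (dimension 2) consists of the simplices:

  0-simplices (5): [1], [2], [3], [4], [5]
  1-simplices (10): [1,2], [1,3], [1,4], [1,5], [2,3], [2,4], [2,5], [3,4], [3,5], [4,5]
  2-simplices (5): [1,2,4], [1,3,5], [1,4,5], [2,3,4], [2,3,5]

so the chain groups are C_0 ≅ Z^5, C_1 ≅ Z^10, C_2 ≅ Z^5.

∂_1: C_1 → C_0 maps an edge to its endpoints' difference, ∂[p,q] = q − p. For instance
  ∂[3,4] = [4] − [3].
This gives a 5×10 integer matrix of rank 4; reducing to Smith normal form yields diagonal entries (1,1,1,1).

Boundary ∂_2: C_2 → C_1 maps a triangle to the signed sum of its edges. For instance
  ∂[1,4,5] = [4,5] − [1,5] + [1,4],
  ∂[1,2,4] = [2,4] − [1,4] + [1,2].
The resulting 10×5 matrix has rank 5, and its Smith normal form has invariant factors (1,1,1,1,1).

Now H_k = ker ∂_k / im ∂_{k+1}, so:

  H_0: rank C_0 − rank ∂_1 = 5 − 4 = 1, and the invariant factors of ∂_1 are all 1, so H_0 ≅ Z.
  H_1: rank ker ∂_1 − rank ∂_2 = (10 − 4) − 5 = 1, and the invariant factors of ∂_2 are all 1, so H_1 ≅ Z.
  H_2: rank ker ∂_2 − rank ∂_3 = (5 − 5) − 0 = 0, and there is no ∂_3, so H_2 ≅ 0.

As a check, the Euler characteristic is 5 − 10 + 5 = 0, which agrees with 1 − 1 + 0 = 0.
(K is a triangulation of the Möbius band.)

Hence the Betti numbers are b_0 = 1, b_1 = 1, b_2 = 0.

b_0 = 1, b_1 = 1, b_2 = 0.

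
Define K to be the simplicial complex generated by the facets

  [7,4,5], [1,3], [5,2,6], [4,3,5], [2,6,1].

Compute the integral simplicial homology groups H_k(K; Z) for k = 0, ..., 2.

H_0 = Z,  H_1 = Z,  H_2 = 0.

We work with the vertex ordering 1 < 2 < 3 < 4 < 5 < 6 < 7. The simplices of K, each written with vertices in increasing order, are:

  0-simplices (7): [1], [2], [3], [4], [5], [6], [7]
  1-simplices (11): [1,2], [1,3], [1,6], [2,5], [2,6], [3,4], [3,5], [4,5], [4,7], [5,6], [5,7]
  2-simplices (4): [1,2,6], [2,5,6], [3,4,5], [4,5,7]

so the chain groups are C_0 ≅ Z^7, C_1 ≅ Z^11, C_2 ≅ Z^4.

∂_1: C_1 → C_0 sends each edge [p,q] (with p < q) to q − p. For instance
  ∂[5,6] = [6] − [5].
The 7×11 boundary matrix has rank 6 and Smith normal form diag(1,1,1,1,1,1).

The boundary map ∂_2: C_2 → C_1 sends each 2-simplex [p,q,r] to [q,r] − [p,r] + [p,q]. For instance
  ∂[1,2,6] = [2,6] − [1,6] + [1,2],
  ∂[4,5,7] = [5,7] − [4,7] + [4,5].
As a 11×4 matrix over Z this has rank 4, with invariant factors (1,1,1,1).

Computing H_k = (kernel of ∂_k) / (image of ∂_{k+1}):

  H_0: rank C_0 − rank ∂_1 = 7 − 6 = 1, and the invariant factors of ∂_1 are all 1, so H_0 = Z.
  H_1: rank ker ∂_1 − rank ∂_2 = (11 − 6) − 4 = 1, and the invariant factors of ∂_2 are all 1, so H_1 = Z.
  H_2: rank ker ∂_2 − rank ∂_3 = (4 − 4) − 0 = 0, and there is no ∂_3, so H_2 = 0.

As a check, the Euler characteristic is 7 − 11 + 4 = 0, which agrees with 1 − 1 + 0 = 0.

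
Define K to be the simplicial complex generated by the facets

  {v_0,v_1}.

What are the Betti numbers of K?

b_0 = 1, b_1 = 0.

Take the total order v_0 < v_1 on the vertex set. Then K (dimension 1) consists of the simplices:

  0-simplices (2): [v_0], [v_1]
  1-simplices (1): [v_0,v_1]

Hence C_0 ≅ Z^2, C_1 ≅ Z^1.

The boundary map ∂_1: C_1 → C_0 is given by ∂[p,q] = [q] − [p].
The 2×1 boundary matrix has rank 1 and Smith normal form diag(1).

From H_k ≅ ker(∂_k) / im(∂_{k+1}) we obtain:

  H_0: rank C_0 − rank ∂_1 = 2 − 1 = 1, and the invariant factors of ∂_1 are all 1, so H_0 ≅ Z.
  H_1: rank ker ∂_1 − rank ∂_2 = (1 − 1) − 0 = 0, and there is no ∂_2, so H_1 ≅ 0.

Hence the Betti numbers are b_0 = 1, b_1 = 0.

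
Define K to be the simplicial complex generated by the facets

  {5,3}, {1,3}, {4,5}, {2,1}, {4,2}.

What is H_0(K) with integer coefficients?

Order the vertices as 1 < 2 < 3 < 4 < 5. Listing each simplex with vertices in this order, K has dimension 1 with simplices:

  0-simplices (5): [1], [2], [3], [4], [5]
  1-simplices (5): [1,2], [1,3], [2,4], [3,5], [4,5]

so the chain groups are C_0 ≅ Z^5, C_1 ≅ Z^5.

The boundary map ∂_1: C_1 → C_0 sends each edge [p,q] (with p < q) to q − p. For instance
  ∂[2,4] = [4] − [2].
The resulting 5×5 matrix has rank 4, and its Smith normal form has invariant factors (1,1,1,1).

Now H_k = ker ∂_k / im ∂_{k+1}, so:

  H_0: rank C_0 − rank ∂_1 = 5 − 4 = 1, and the invariant factors of ∂_1 are all 1, so H_0 = Z.

H_0 ≅ Z.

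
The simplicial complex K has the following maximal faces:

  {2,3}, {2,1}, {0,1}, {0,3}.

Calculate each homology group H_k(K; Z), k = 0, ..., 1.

H_0 = Z,  H_1 = Z.

Fix the vertex order 0 < 1 < 2 < 3 and write every simplex with vertices in increasing order. Then dim K = 1 and the simplices of K are:

  0-simplices (4): [0], [1], [2], [3]
  1-simplices (4): [0,1], [0,3], [1,2], [2,3]

so the chain groups are C_0 ≅ Z^4, C_1 ≅ Z^4.

Boundary ∂_1: C_1 → C_0 maps an edge to its endpoints' difference, ∂[p,q] = q − p. For instance
  ∂[0,3] = [3] − [0].
As a 4×4 matrix over Z this has rank 3, with invariant factors (1,1,1).

Reading off H_k = ker ∂_k / im ∂_{k+1}:

  H_0: rank C_0 − rank ∂_1 = 4 − 3 = 1, and the invariant factors of ∂_1 are all 1, so H_0 = Z.
  H_1: rank ker ∂_1 − rank ∂_2 = (4 − 3) − 0 = 1, and there is no ∂_2, so H_1 = Z.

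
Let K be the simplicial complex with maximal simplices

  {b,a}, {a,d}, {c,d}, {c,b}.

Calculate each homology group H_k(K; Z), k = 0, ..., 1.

H_0 = Z,  H_1 = Z.

K has 4 vertices, 4 edges.
rank ∂_0 = 0, rank ∂_1 = 3 ⇒ b_0 = 4 − 0 − 3 = 1; all invariant factors of ∂_1 are 1 so no torsion. So H_0 = Z.
rank ∂_1 = 3, rank ∂_2 = 0 ⇒ b_1 = 4 − 3 − 0 = 1. So H_1 = Z.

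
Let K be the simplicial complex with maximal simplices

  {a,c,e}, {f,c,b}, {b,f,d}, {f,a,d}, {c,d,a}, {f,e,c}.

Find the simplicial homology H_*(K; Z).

H_0 = Z,  H_1 = Z,  H_2 = 0.

Order the vertices as a < b < c < d < e < f. Listing each simplex with vertices in this order, K has dimension 2 with simplices:

  0-simplices (6): a, b, c, d, e, f
  1-simplices (12): ac, ad, ae, af, bc, bd, bf, cd, ce, cf, df, ef
  2-simplices (6): acd, ace, adf, bcf, bdf, cef

so the chain groups are C_0 ≅ Z^6, C_1 ≅ Z^12, C_2 ≅ Z^6.

Boundary ∂_1: C_1 → C_0 sends each edge [p,q] (with p < q) to q − p. For instance
  ∂ef = f − e.
The resulting 6×12 matrix has rank 5, and its Smith normal form has invariant factors (1,1,1,1,1).

The boundary map ∂_2: C_2 → C_1 acts by ∂[p,q,r] = [q,r] − [p,r] + [p,q]. For instance
  ∂cef = ef − cf + ce,
  ∂acd = cd − ad + ac.
As a 12×6 matrix over Z this has rank 6, with invariant factors (1,1,1,1,1,1).

From H_k ≅ ker(∂_k) / im(∂_{k+1}) we obtain:

  H_0: rank C_0 − rank ∂_1 = 6 − 5 = 1, and the invariant factors of ∂_1 are all 1, so H_0 ≅ Z.
  H_1: rank ker ∂_1 − rank ∂_2 = (12 − 5) − 6 = 1, and the invariant factors of ∂_2 are all 1, so H_1 ≅ Z.
  H_2: rank ker ∂_2 − rank ∂_3 = (6 − 6) − 0 = 0, and there is no ∂_3, so H_2 ≅ 0.

As a check, the Euler characteristic is 6 − 12 + 6 = 0, which agrees with 1 − 1 + 0 = 0.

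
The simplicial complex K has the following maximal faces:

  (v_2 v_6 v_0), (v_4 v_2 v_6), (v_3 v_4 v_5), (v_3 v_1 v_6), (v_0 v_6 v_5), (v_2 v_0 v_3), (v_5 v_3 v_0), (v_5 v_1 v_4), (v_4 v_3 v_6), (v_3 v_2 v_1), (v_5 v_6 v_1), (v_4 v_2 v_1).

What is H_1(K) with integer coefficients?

Fix the vertex order v_0 < v_1 < v_2 < v_3 < v_4 < v_5 < v_6 and write every simplex with vertices in increasing order. Then dim K = 2 and the simplices of K are:

  0-simplices (7): [v_0], [v_1], [v_2], [v_3], [v_4], [v_5], [v_6]
  1-simplices (18): (18 of them)
  2-simplices (12): (12 of them)

Hence C_0 ≅ Z^7, C_1 ≅ Z^18, C_2 ≅ Z^12.

Boundary ∂_1: C_1 → C_0 is given by ∂[p,q] = [q] − [p]. For instance
  ∂[v_2,v_4] = [v_4] − [v_2].
This gives a 7×18 integer matrix of rank 6; reducing to Smith normal form yields diagonal entries (1,1,1,1,1,1).

Boundary ∂_2: C_2 → C_1 sends each 2-simplex [p,q,r] to [q,r] − [p,r] + [p,q]. For instance
  ∂[v_3,v_4,v_5] = [v_4,v_5] − [v_3,v_5] + [v_3,v_4],
  ∂[v_1,v_4,v_5] = [v_4,v_5] − [v_1,v_5] + [v_1,v_4].
The 18×12 boundary matrix has rank 12 and Smith normal form diag(1,1,1,1,1,1,1,1,1,1,1,2).

Computing H_k = (kernel of ∂_k) / (image of ∂_{k+1}):

  H_1: rank ker ∂_1 − rank ∂_2 = (18 − 6) − 12 = 0, and ∂_2 has invariant factor 2 > 1, so H_1 = Z_2.

H_1 ≅ Z_2.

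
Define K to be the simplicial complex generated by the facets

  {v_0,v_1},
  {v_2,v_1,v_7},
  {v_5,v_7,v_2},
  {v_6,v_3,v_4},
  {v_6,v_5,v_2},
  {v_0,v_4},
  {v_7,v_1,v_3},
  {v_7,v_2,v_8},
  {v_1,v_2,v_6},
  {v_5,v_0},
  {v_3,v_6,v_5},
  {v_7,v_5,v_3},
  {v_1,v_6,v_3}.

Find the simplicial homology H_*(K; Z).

H_0 = Z,  H_1 = Z^2,  H_2 = Z.

We work with the vertex ordering v_0 < v_1 < v_2 < v_3 < v_4 < v_5 < v_6 < v_7 < v_8. The simplices of K, each written with vertices in increasing order, are:

  0-simplices (9): [v_0], [v_1], [v_2], [v_3], [v_4], [v_5], [v_6], [v_7], [v_8]
  1-simplices (19): (19 of them)
  2-simplices (10): [v_1,v_2,v_6], [v_1,v_2,v_7], [v_1,v_3,v_6], [v_1,v_3,v_7], [v_2,v_5,v_6], [v_2,v_5,v_7], [v_2,v_7,v_8], [v_3,v_4,v_6], [v_3,v_5,v_6], [v_3,v_5,v_7]

giving chain groups C_0 ≅ Z^9, C_1 ≅ Z^19, C_2 ≅ Z^10.

Boundary ∂_1: C_1 → C_0 maps an edge to its endpoints' difference, ∂[p,q] = q − p.
The 9×19 boundary matrix has rank 8 and Smith normal form diag(1,1,1,1,1,1,1,1).

Boundary ∂_2: C_2 → C_1 sends each 2-simplex [p,q,r] to [q,r] − [p,r] + [p,q]. For instance
  ∂[v_2,v_5,v_7] = [v_5,v_7] − [v_2,v_7] + [v_2,v_5],
  ∂[v_2,v_7,v_8] = [v_7,v_8] − [v_2,v_8] + [v_2,v_7].
This gives a 19×10 integer matrix of rank 9; reducing to Smith normal form yields diagonal entries (1,1,1,1,1,1,1,1,1).

Computing H_k = (kernel of ∂_k) / (image of ∂_{k+1}):

  H_0: rank C_0 − rank ∂_1 = 9 − 8 = 1, and the invariant factors of ∂_1 are all 1, so H_0 ≅ Z.
  H_1: rank ker ∂_1 − rank ∂_2 = (19 − 8) − 9 = 2, and the invariant factors of ∂_2 are all 1, so H_1 ≅ Z^2.
  H_2: rank ker ∂_2 − rank ∂_3 = (10 − 9) − 0 = 1, and there is no ∂_3, so H_2 ≅ Z.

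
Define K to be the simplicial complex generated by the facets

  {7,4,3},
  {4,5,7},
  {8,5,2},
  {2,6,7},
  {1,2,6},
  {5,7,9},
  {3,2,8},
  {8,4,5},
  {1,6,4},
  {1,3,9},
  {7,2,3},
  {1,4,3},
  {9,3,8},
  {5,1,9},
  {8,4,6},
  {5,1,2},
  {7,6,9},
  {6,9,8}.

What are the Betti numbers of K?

b_0 = 1, b_1 = 2, b_2 = 1.

Fix the vertex order 1 < 2 < 3 < 4 < 5 < 6 < 7 < 8 < 9 and write every simplex with vertices in increasing order. Then dim K = 2 and the simplices of K are:

  0-simplices (9): [1], [2], [3], [4], [5], [6], [7], [8], [9]
  1-simplices (27): (27 of them)
  2-simplices (18): [1,2,5], [1,2,6], [1,3,4], [1,3,9], [1,4,6], [1,5,9], [2,3,7], [2,3,8], [2,5,8], [2,6,7], [3,4,7], [3,8,9], [4,5,7], [4,5,8], [4,6,8], [5,7,9], [6,7,9], [6,8,9]

giving chain groups C_0 ≅ Z^9, C_1 ≅ Z^27, C_2 ≅ Z^18.

∂_1: C_1 → C_0 maps an edge to its endpoints' difference, ∂[p,q] = q − p. For instance
  ∂[6,9] = [9] − [6].
As a 9×27 matrix over Z this has rank 8, with invariant factors (1,1,1,1,1,1,1,1).

Boundary ∂_2: C_2 → C_1 sends each 2-simplex [p,q,r] to [q,r] − [p,r] + [p,q]. For instance
  ∂[2,3,7] = [3,7] − [2,7] + [2,3],
  ∂[6,8,9] = [8,9] − [6,9] + [6,8].
As a 27×18 matrix over Z this has rank 17, with invariant factors (1,1,1,1,1,1,1,1,1,1,1,1,1,1,1,1,1).

Computing H_k = (kernel of ∂_k) / (image of ∂_{k+1}):

  H_0: rank C_0 − rank ∂_1 = 9 − 8 = 1, and the invariant factors of ∂_1 are all 1, so H_0 ≅ Z.
  H_1: rank ker ∂_1 − rank ∂_2 = (27 − 8) − 17 = 2, and the invariant factors of ∂_2 are all 1, so H_1 ≅ Z^2.
  H_2: rank ker ∂_2 − rank ∂_3 = (18 − 17) − 0 = 1, and there is no ∂_3, so H_2 ≅ Z.

Hence the Betti numbers are b_0 = 1, b_1 = 2, b_2 = 1.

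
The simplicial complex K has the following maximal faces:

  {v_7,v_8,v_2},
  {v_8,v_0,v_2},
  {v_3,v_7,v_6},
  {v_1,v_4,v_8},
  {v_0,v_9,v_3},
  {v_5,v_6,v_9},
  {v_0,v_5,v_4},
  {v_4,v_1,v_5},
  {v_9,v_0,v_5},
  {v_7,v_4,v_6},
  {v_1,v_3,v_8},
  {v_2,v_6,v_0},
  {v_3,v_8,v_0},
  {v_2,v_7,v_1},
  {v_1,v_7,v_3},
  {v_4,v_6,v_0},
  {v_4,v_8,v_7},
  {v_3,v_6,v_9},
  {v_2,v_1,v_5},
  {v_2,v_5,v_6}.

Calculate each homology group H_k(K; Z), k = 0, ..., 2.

We work with the vertex ordering v_0 < v_1 < v_2 < v_3 < v_4 < v_5 < v_6 < v_7 < v_8 < v_9. The simplices of K, each written with vertices in increasing order, are:

  0-simplices (10): [v_0], [v_1], [v_2], [v_3], [v_4], [v_5], [v_6], [v_7], [v_8], [v_9]
  1-simplices (30): (30 of them)
  2-simplices (20): (20 of them)

Hence C_0 ≅ Z^10, C_1 ≅ Z^30, C_2 ≅ Z^20.

Boundary ∂_1: C_1 → C_0 is given by ∂[p,q] = [q] − [p]. For instance
  ∂[v_1,v_5] = [v_5] − [v_1].
This gives a 10×30 integer matrix of rank 9; reducing to Smith normal form yields diagonal entries (1,1,1,1,1,1,1,1,1).

Boundary ∂_2: C_2 → C_1 acts by ∂[p,q,r] = [q,r] − [p,r] + [p,q]. For instance
  ∂[v_0,v_2,v_8] = [v_2,v_8] − [v_0,v_8] + [v_0,v_2],
  ∂[v_1,v_2,v_5] = [v_2,v_5] − [v_1,v_5] + [v_1,v_2].
This gives a 30×20 integer matrix of rank 20; reducing to Smith normal form yields diagonal entries (1,1,1,1,1,1,1,1,1,1,1,1,1,1,1,1,1,1,1,2).

Now H_k = ker ∂_k / im ∂_{k+1}, so:

  H_0: rank C_0 − rank ∂_1 = 10 − 9 = 1, and the invariant factors of ∂_1 are all 1, so H_0 = Z.
  H_1: rank ker ∂_1 − rank ∂_2 = (30 − 9) − 20 = 1, and ∂_2 has invariant factor 2 > 1, so H_1 = Z ⊕ Z_2.
  H_2: rank ker ∂_2 − rank ∂_3 = (20 − 20) − 0 = 0, and there is no ∂_3, so H_2 = 0.

H_0 ≅ Z,  H_1 ≅ Z ⊕ Z_2,  H_2 = 0.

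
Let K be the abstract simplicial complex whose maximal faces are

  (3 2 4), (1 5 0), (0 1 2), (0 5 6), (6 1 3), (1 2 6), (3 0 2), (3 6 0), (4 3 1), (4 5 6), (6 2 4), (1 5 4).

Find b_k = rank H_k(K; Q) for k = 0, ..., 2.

b_0 = 1, b_1 = 0, b_2 = 0.

K has 7 vertices, 18 edges, 12 triangles.
rank ∂_0 = 0, rank ∂_1 = 6 ⇒ b_0 = 7 − 0 − 6 = 1; all invariant factors of ∂_1 are 1 so no torsion. So H_0 = Z.
rank ∂_1 = 6, rank ∂_2 = 12 ⇒ b_1 = 18 − 6 − 12 = 0; ∂_2 has invariant factor(s) [2] giving torsion. So H_1 = Z/2.
rank ∂_2 = 12, rank ∂_3 = 0 ⇒ b_2 = 12 − 12 − 0 = 0. So H_2 = 0.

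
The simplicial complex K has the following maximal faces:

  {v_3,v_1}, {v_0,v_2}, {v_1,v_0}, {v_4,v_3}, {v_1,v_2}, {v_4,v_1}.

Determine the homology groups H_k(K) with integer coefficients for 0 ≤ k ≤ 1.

H_0 = Z,  H_1 = Z^2.

Order the vertices as v_0 < v_1 < v_2 < v_3 < v_4. Listing each simplex with vertices in this order, K has dimension 1 with simplices:

  0-simplices (5): [v_0], [v_1], [v_2], [v_3], [v_4]
  1-simplices (6): [v_0,v_1], [v_0,v_2], [v_1,v_2], [v_1,v_3], [v_1,v_4], [v_3,v_4]

so the chain groups are C_0 ≅ Z^5, C_1 ≅ Z^6.

Boundary ∂_1: C_1 → C_0 sends each edge [p,q] (with p < q) to q − p.
As a 5×6 matrix over Z this has rank 4, with invariant factors (1,1,1,1).

Reading off H_k = ker ∂_k / im ∂_{k+1}:

  H_0: rank C_0 − rank ∂_1 = 5 − 4 = 1, and the invariant factors of ∂_1 are all 1, so H_0 ≅ Z.
  H_1: rank ker ∂_1 − rank ∂_2 = (6 − 4) − 0 = 2, and there is no ∂_2, so H_1 ≅ Z^2.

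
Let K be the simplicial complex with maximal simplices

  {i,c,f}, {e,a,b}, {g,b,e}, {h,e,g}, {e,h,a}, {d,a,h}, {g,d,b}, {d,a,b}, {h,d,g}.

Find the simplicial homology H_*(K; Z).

H_0 ≅ Z^2,  H_1 = 0,  H_2 ≅ Z.

Fix the vertex order a < b < c < d < e < f < g < h < i and write every simplex with vertices in increasing order. Then dim K = 2 and the simplices of K are:

  0-simplices (9): a, b, c, d, e, f, g, h, i
  1-simplices (15): ab, ad, ae, ah, bd, be, bg, cf, ci, dg, dh, eg, eh, fi, gh
  2-simplices (9): abd, abe, adh, aeh, bdg, beg, cfi, dgh, egh

Hence C_0 ≅ Z^9, C_1 ≅ Z^15, C_2 ≅ Z^9.

∂_1: C_1 → C_0 sends each edge [p,q] (with p < q) to q − p.
The resulting 9×15 matrix has rank 7, and its Smith normal form has invariant factors (1,1,1,1,1,1,1).

Boundary ∂_2: C_2 → C_1 acts by ∂[p,q,r] = [q,r] − [p,r] + [p,q]. For instance
  ∂aeh = eh − ah + ae,
  ∂beg = eg − bg + be.
The resulting 15×9 matrix has rank 8, and its Smith normal form has invariant factors (1,1,1,1,1,1,1,1).

From H_k ≅ ker(∂_k) / im(∂_{k+1}) we obtain:

  H_0: rank C_0 − rank ∂_1 = 9 − 7 = 2, and the invariant factors of ∂_1 are all 1, so H_0 ≅ Z^2.
  H_1: rank ker ∂_1 − rank ∂_2 = (15 − 7) − 8 = 0, and the invariant factors of ∂_2 are all 1, so H_1 ≅ 0.
  H_2: rank ker ∂_2 − rank ∂_3 = (9 − 8) − 0 = 1, and there is no ∂_3, so H_2 ≅ Z.

(K is a triangulation of the disjoint union of the 2-sphere S^2 and the 2-simplex.)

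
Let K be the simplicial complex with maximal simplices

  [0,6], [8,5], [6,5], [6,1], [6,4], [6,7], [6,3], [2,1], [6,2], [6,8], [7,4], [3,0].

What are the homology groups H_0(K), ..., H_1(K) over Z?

H_0 = Z,  H_1 = Z^4.

We work with the vertex ordering 0 < 1 < 2 < 3 < 4 < 5 < 6 < 7 < 8. The simplices of K, each written with vertices in increasing order, are:

  0-simplices (9): [0], [1], [2], [3], [4], [5], [6], [7], [8]
  1-simplices (12): [0,3], [0,6], [1,2], [1,6], [2,6], [3,6], [4,6], [4,7], [5,6], [5,8], [6,7], [6,8]

giving chain groups C_0 ≅ Z^9, C_1 ≅ Z^12.

The boundary map ∂_1: C_1 → C_0 sends each edge [p,q] (with p < q) to q − p. For instance
  ∂[6,8] = [8] − [6].
This gives a 9×12 integer matrix of rank 8; reducing to Smith normal form yields diagonal entries (1,1,1,1,1,1,1,1).

Now H_k = ker ∂_k / im ∂_{k+1}, so:

  H_0: rank C_0 − rank ∂_1 = 9 − 8 = 1, and the invariant factors of ∂_1 are all 1, so H_0 = Z.
  H_1: rank ker ∂_1 − rank ∂_2 = (12 − 8) − 0 = 4, and there is no ∂_2, so H_1 = Z^4.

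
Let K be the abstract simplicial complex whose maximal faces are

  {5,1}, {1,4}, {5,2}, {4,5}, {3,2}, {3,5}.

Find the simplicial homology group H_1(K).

H_1 ≅ Z^2.

Order the vertices as 1 < 2 < 3 < 4 < 5. Listing each simplex with vertices in this order, K has dimension 1 with simplices:

  0-simplices (5): [1], [2], [3], [4], [5]
  1-simplices (6): [1,4], [1,5], [2,3], [2,5], [3,5], [4,5]

so the chain groups are C_0 ≅ Z^5, C_1 ≅ Z^6.

The boundary map ∂_1: C_1 → C_0 sends each edge [p,q] (with p < q) to q − p. For instance
  ∂[4,5] = [5] − [4].
As a 5×6 matrix over Z this has rank 4, with invariant factors (1,1,1,1).

Computing H_k = (kernel of ∂_k) / (image of ∂_{k+1}):

  H_1: rank ker ∂_1 − rank ∂_2 = (6 − 4) − 0 = 2, and there is no ∂_2, so H_1 ≅ Z^2.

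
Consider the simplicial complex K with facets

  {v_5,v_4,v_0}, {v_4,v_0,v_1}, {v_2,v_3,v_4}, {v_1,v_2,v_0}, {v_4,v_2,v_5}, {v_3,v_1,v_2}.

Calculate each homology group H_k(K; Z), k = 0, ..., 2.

Order the vertices as v_0 < v_1 < v_2 < v_3 < v_4 < v_5. Listing each simplex with vertices in this order, K has dimension 2 with simplices:

  0-simplices (6): [v_0], [v_1], [v_2], [v_3], [v_4], [v_5]
  1-simplices (12): [v_0,v_1], [v_0,v_2], [v_0,v_4], [v_0,v_5], [v_1,v_2], [v_1,v_3], [v_1,v_4], [v_2,v_3], [v_2,v_4], [v_2,v_5], [v_3,v_4], [v_4,v_5]
  2-simplices (6): [v_0,v_1,v_2], [v_0,v_1,v_4], [v_0,v_4,v_5], [v_1,v_2,v_3], [v_2,v_3,v_4], [v_2,v_4,v_5]

Hence C_0 ≅ Z^6, C_1 ≅ Z^12, C_2 ≅ Z^6.

Boundary ∂_1: C_1 → C_0 maps an edge to its endpoints' difference, ∂[p,q] = q − p. For instance
  ∂[v_3,v_4] = [v_4] − [v_3].
The resulting 6×12 matrix has rank 5, and its Smith normal form has invariant factors (1,1,1,1,1).

The boundary map ∂_2: C_2 → C_1 acts by ∂[p,q,r] = [q,r] − [p,r] + [p,q]. For instance
  ∂[v_2,v_4,v_5] = [v_4,v_5] − [v_2,v_5] + [v_2,v_4],
  ∂[v_0,v_1,v_4] = [v_1,v_4] − [v_0,v_4] + [v_0,v_1].
As a 12×6 matrix over Z this has rank 6, with invariant factors (1,1,1,1,1,1).

Now H_k = ker ∂_k / im ∂_{k+1}, so:

  H_0: rank C_0 − rank ∂_1 = 6 − 5 = 1, and the invariant factors of ∂_1 are all 1, so H_0 ≅ Z.
  H_1: rank ker ∂_1 − rank ∂_2 = (12 − 5) − 6 = 1, and the invariant factors of ∂_2 are all 1, so H_1 ≅ Z.
  H_2: rank ker ∂_2 − rank ∂_3 = (6 − 6) − 0 = 0, and there is no ∂_3, so H_2 ≅ 0.

H_0 = Z,  H_1 = Z,  H_2 = 0.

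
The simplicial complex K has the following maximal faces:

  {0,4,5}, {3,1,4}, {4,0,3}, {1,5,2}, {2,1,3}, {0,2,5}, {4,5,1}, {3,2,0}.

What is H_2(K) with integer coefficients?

H_2 ≅ Z.

Order the vertices as 0 < 1 < 2 < 3 < 4 < 5. Listing each simplex with vertices in this order, K has dimension 2 with simplices:

  0-simplices (6): [0], [1], [2], [3], [4], [5]
  1-simplices (12): [0,2], [0,3], [0,4], [0,5], [1,2], [1,3], [1,4], [1,5], [2,3], [2,5], [3,4], [4,5]
  2-simplices (8): [0,2,3], [0,2,5], [0,3,4], [0,4,5], [1,2,3], [1,2,5], [1,3,4], [1,4,5]

so the chain groups are C_0 ≅ Z^6, C_1 ≅ Z^12, C_2 ≅ Z^8.

∂_1: C_1 → C_0 maps an edge to its endpoints' difference, ∂[p,q] = q − p. For instance
  ∂[1,5] = [5] − [1].
The resulting 6×12 matrix has rank 5, and its Smith normal form has invariant factors (1,1,1,1,1).

The boundary map ∂_2: C_2 → C_1 sends each 2-simplex [p,q,r] to [q,r] − [p,r] + [p,q]. For instance
  ∂[1,2,5] = [2,5] − [1,5] + [1,2],
  ∂[0,4,5] = [4,5] − [0,5] + [0,4].
The 12×8 boundary matrix has rank 7 and Smith normal form diag(1,1,1,1,1,1,1).

Now H_k = ker ∂_k / im ∂_{k+1}, so:

  H_2: rank ker ∂_2 − rank ∂_3 = (8 − 7) − 0 = 1, and there is no ∂_3, so H_2 = Z.

(K is a triangulation of the 2-sphere S^2.)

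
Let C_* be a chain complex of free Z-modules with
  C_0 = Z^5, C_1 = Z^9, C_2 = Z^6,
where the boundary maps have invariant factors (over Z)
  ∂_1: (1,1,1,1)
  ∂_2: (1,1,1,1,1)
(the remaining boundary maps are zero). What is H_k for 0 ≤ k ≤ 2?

H_0 ≅ Z,  H_1 = 0,  H_2 ≅ Z.

H_0: b_0 = 5 − 0 − 4 = 1; torsion from ∂_1 factors > 1: none. So H_0 ≅ Z.
H_1: b_1 = 9 − 4 − 5 = 0; torsion from ∂_2 factors > 1: none. So H_1 ≅ 0.
H_2: b_2 = 6 − 5 − 0 = 1; torsion from ∂_3 factors > 1: none. So H_2 ≅ Z.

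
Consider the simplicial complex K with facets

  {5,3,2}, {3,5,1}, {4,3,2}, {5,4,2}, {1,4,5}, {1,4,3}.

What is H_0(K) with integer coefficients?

Order the vertices as 1 < 2 < 3 < 4 < 5. Listing each simplex with vertices in this order, K has dimension 2 with simplices:

  0-simplices (5): [1], [2], [3], [4], [5]
  1-simplices (9): [1,3], [1,4], [1,5], [2,3], [2,4], [2,5], [3,4], [3,5], [4,5]
  2-simplices (6): [1,3,4], [1,3,5], [1,4,5], [2,3,4], [2,3,5], [2,4,5]

so the chain groups are C_0 ≅ Z^5, C_1 ≅ Z^9, C_2 ≅ Z^6.

The boundary map ∂_1: C_1 → C_0 is given by ∂[p,q] = [q] − [p]. For instance
  ∂[2,3] = [3] − [2].
As a 5×9 matrix over Z this has rank 4, with invariant factors (1,1,1,1).

Boundary ∂_2: C_2 → C_1 sends each 2-simplex [p,q,r] to [q,r] − [p,r] + [p,q]. For instance
  ∂[1,3,5] = [3,5] − [1,5] + [1,3],
  ∂[2,3,5] = [3,5] − [2,5] + [2,3].
This gives a 9×6 integer matrix of rank 5; reducing to Smith normal form yields diagonal entries (1,1,1,1,1).

Now H_k = ker ∂_k / im ∂_{k+1}, so:

  H_0: rank C_0 − rank ∂_1 = 5 − 4 = 1, and the invariant factors of ∂_1 are all 1, so H_0 = Z.

H_0 ≅ Z.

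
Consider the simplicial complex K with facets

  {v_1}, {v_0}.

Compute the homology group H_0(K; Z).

K has 2 vertices.
rank ∂_0 = 0, rank ∂_1 = 0 ⇒ b_0 = 2 − 0 − 0 = 2. So H_0 = Z^2.

H_0 ≅ Z^2.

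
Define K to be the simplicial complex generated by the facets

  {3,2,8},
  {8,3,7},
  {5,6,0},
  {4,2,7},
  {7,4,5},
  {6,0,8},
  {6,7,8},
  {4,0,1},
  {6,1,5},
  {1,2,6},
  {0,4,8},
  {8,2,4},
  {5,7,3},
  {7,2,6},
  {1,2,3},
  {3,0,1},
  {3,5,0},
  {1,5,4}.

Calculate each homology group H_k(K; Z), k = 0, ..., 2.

Order the vertices as 0 < 1 < 2 < 3 < 4 < 5 < 6 < 7 < 8. Listing each simplex with vertices in this order, K has dimension 2 with simplices:

  0-simplices (9): [0], [1], [2], [3], [4], [5], [6], [7], [8]
  1-simplices (27): (27 of them)
  2-simplices (18): [0,1,3], [0,1,4], [0,3,5], [0,4,8], [0,5,6], [0,6,8], [1,2,3], [1,2,6], [1,4,5], [1,5,6], [2,3,8], [2,4,7], [2,4,8], [2,6,7], [3,5,7], [3,7,8], [4,5,7], [6,7,8]

giving chain groups C_0 ≅ Z^9, C_1 ≅ Z^27, C_2 ≅ Z^18.

Boundary ∂_1: C_1 → C_0 sends each edge [p,q] (with p < q) to q − p. For instance
  ∂[6,7] = [7] − [6].
This gives a 9×27 integer matrix of rank 8; reducing to Smith normal form yields diagonal entries (1,1,1,1,1,1,1,1).

Boundary ∂_2: C_2 → C_1 sends each 2-simplex [p,q,r] to [q,r] − [p,r] + [p,q]. For instance
  ∂[2,6,7] = [6,7] − [2,7] + [2,6],
  ∂[0,4,8] = [4,8] − [0,8] + [0,4].
This gives a 27×18 integer matrix of rank 18; reducing to Smith normal form yields diagonal entries (1,1,1,1,1,1,1,1,1,1,1,1,1,1,1,1,1,2).

Now H_k = ker ∂_k / im ∂_{k+1}, so:

  H_0: rank C_0 − rank ∂_1 = 9 − 8 = 1, and the invariant factors of ∂_1 are all 1, so H_0 ≅ Z.
  H_1: rank ker ∂_1 − rank ∂_2 = (27 − 8) − 18 = 1, and ∂_2 has invariant factor 2 > 1, so H_1 ≅ Z ⊕ Z_2.
  H_2: rank ker ∂_2 − rank ∂_3 = (18 − 18) − 0 = 0, and there is no ∂_3, so H_2 ≅ 0.

(K is a triangulation of the Klein bottle.)

H_0 = Z,  H_1 = Z ⊕ Z_2,  H_2 = 0.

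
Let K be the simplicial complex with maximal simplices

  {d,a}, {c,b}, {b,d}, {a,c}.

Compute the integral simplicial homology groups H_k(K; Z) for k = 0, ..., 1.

H_0 ≅ Z,  H_1 ≅ Z.

K has 4 vertices, 4 edges.
rank ∂_0 = 0, rank ∂_1 = 3 ⇒ b_0 = 4 − 0 − 3 = 1; all invariant factors of ∂_1 are 1 so no torsion. So H_0 = Z.
rank ∂_1 = 3, rank ∂_2 = 0 ⇒ b_1 = 4 − 3 − 0 = 1. So H_1 = Z.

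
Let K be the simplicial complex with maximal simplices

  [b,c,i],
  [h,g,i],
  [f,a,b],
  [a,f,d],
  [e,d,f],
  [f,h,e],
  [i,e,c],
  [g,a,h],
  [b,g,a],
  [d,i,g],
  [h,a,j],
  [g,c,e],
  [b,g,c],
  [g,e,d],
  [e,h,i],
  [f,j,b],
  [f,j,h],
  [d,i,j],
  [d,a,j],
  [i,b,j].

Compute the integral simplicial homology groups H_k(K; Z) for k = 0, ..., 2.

Order the vertices as a < b < c < d < e < f < g < h < i < j. Listing each simplex with vertices in this order, K has dimension 2 with simplices:

  0-simplices (10): a, b, c, d, e, f, g, h, i, j
  1-simplices (30): ab, ad, af, ag, ah, aj, bc, bf, bg, bi, bj, ce, cg, ci, de, df, dg, di, dj, ef, eg, eh, ei, fh, fj, gh, gi, hi, hj, ij
  2-simplices (20): abf, abg, adf, adj, agh, ahj, bcg, bci, bfj, bij, ceg, cei, def, deg, dgi, dij, efh, ehi, fhj, ghi

Hence C_0 ≅ Z^10, C_1 ≅ Z^30, C_2 ≅ Z^20.

The boundary map ∂_1: C_1 → C_0 is given by ∂[p,q] = [q] − [p]. For instance
  ∂ag = g − a.
This gives a 10×30 integer matrix of rank 9; reducing to Smith normal form yields diagonal entries (1,1,1,1,1,1,1,1,1).

∂_2: C_2 → C_1 acts by ∂[p,q,r] = [q,r] − [p,r] + [p,q]. For instance
  ∂dij = ij − dj + di,
  ∂ahj = hj − aj + ah.
The 30×20 boundary matrix has rank 20 and Smith normal form diag(1,1,1,1,1,1,1,1,1,1,1,1,1,1,1,1,1,1,1,2).

Computing H_k = (kernel of ∂_k) / (image of ∂_{k+1}):

  H_0: rank C_0 − rank ∂_1 = 10 − 9 = 1, and the invariant factors of ∂_1 are all 1, so H_0 ≅ Z.
  H_1: rank ker ∂_1 − rank ∂_2 = (30 − 9) − 20 = 1, and ∂_2 has invariant factor 2 > 1, so H_1 ≅ Z ⊕ Z_2.
  H_2: rank ker ∂_2 − rank ∂_3 = (20 − 20) − 0 = 0, and there is no ∂_3, so H_2 ≅ 0.

H_0 ≅ Z,  H_1 ≅ Z ⊕ Z_2,  H_2 = 0.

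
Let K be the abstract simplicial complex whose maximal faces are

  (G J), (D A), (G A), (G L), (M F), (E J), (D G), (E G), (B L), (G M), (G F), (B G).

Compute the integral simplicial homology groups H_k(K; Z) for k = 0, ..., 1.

H_0 ≅ Z,  H_1 ≅ Z^4.

Take the total order A < B < D < E < F < G < J < L < M on the vertex set. Then K (dimension 1) consists of the simplices:

  0-simplices (9): A, B, D, E, F, G, J, L, M
  1-simplices (12): AD, AG, BG, BL, DG, EG, EJ, FG, FM, GJ, GL, GM

so the chain groups are C_0 ≅ Z^9, C_1 ≅ Z^12.

The boundary map ∂_1: C_1 → C_0 maps an edge to its endpoints' difference, ∂[p,q] = q − p.
The resulting 9×12 matrix has rank 8, and its Smith normal form has invariant factors (1,1,1,1,1,1,1,1).

Now H_k = ker ∂_k / im ∂_{k+1}, so:

  H_0: rank C_0 − rank ∂_1 = 9 − 8 = 1, and the invariant factors of ∂_1 are all 1, so H_0 ≅ Z.
  H_1: rank ker ∂_1 − rank ∂_2 = (12 − 8) − 0 = 4, and there is no ∂_2, so H_1 ≅ Z^4.

(K is a triangulation of a wedge of 4 circles.)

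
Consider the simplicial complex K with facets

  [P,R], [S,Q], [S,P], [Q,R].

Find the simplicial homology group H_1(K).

H_1 = Z.

Order the vertices as P < Q < R < S. Listing each simplex with vertices in this order, K has dimension 1 with simplices:

  0-simplices (4): P, Q, R, S
  1-simplices (4): PR, PS, QR, QS

so the chain groups are C_0 ≅ Z^4, C_1 ≅ Z^4.

Boundary ∂_1: C_1 → C_0 sends each edge [p,q] (with p < q) to q − p. For instance
  ∂PR = R − P.
The 4×4 boundary matrix has rank 3 and Smith normal form diag(1,1,1).

Reading off H_k = ker ∂_k / im ∂_{k+1}:

  H_1: rank ker ∂_1 − rank ∂_2 = (4 − 3) − 0 = 1, and there is no ∂_2, so H_1 ≅ Z.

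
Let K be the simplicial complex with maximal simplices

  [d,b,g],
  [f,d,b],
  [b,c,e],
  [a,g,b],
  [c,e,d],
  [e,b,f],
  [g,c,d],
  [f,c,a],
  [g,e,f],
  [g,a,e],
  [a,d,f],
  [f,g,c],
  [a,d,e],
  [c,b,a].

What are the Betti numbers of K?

Take the total order a < b < c < d < e < f < g on the vertex set. Then K (dimension 2) consists of the simplices:

  0-simplices (7): a, b, c, d, e, f, g
  1-simplices (21): ab, ac, ad, ae, af, ag, bc, bd, be, bf, bg, cd, ce, cf, cg, de, df, dg, ef, eg, fg
  2-simplices (14): abc, abg, acf, ade, adf, aeg, bce, bdf, bdg, bef, cde, cdg, cfg, efg

Hence C_0 ≅ Z^7, C_1 ≅ Z^21, C_2 ≅ Z^14.

∂_1: C_1 → C_0 sends each edge [p,q] (with p < q) to q − p.
This gives a 7×21 integer matrix of rank 6; reducing to Smith normal form yields diagonal entries (1,1,1,1,1,1).

Boundary ∂_2: C_2 → C_1 sends each 2-simplex [p,q,r] to [q,r] − [p,r] + [p,q]. For instance
  ∂cdg = dg − cg + cd,
  ∂cfg = fg − cg + cf.
As a 21×14 matrix over Z this has rank 13, with invariant factors (1,1,1,1,1,1,1,1,1,1,1,1,1).

Now H_k = ker ∂_k / im ∂_{k+1}, so:

  H_0: rank C_0 − rank ∂_1 = 7 − 6 = 1, and the invariant factors of ∂_1 are all 1, so H_0 = Z.
  H_1: rank ker ∂_1 − rank ∂_2 = (21 − 6) − 13 = 2, and the invariant factors of ∂_2 are all 1, so H_1 = Z^2.
  H_2: rank ker ∂_2 − rank ∂_3 = (14 − 13) − 0 = 1, and there is no ∂_3, so H_2 = Z.

Hence the Betti numbers are b_0 = 1, b_1 = 2, b_2 = 1.

b_0 = 1, b_1 = 2, b_2 = 1.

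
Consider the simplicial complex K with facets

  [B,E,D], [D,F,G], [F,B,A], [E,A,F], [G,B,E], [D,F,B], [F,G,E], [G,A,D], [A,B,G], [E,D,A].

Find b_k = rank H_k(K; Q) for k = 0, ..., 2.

Order the vertices as A < B < D < E < F < G. Listing each simplex with vertices in this order, K has dimension 2 with simplices:

  0-simplices (6): A, B, D, E, F, G
  1-simplices (15): AB, AD, AE, AF, AG, BD, BE, BF, BG, DE, DF, DG, EF, EG, FG
  2-simplices (10): ABF, ABG, ADE, ADG, AEF, BDE, BDF, BEG, DFG, EFG

Hence C_0 ≅ Z^6, C_1 ≅ Z^15, C_2 ≅ Z^10.

The boundary map ∂_1: C_1 → C_0 is given by ∂[p,q] = [q] − [p]. For instance
  ∂EG = G − E.
The resulting 6×15 matrix has rank 5, and its Smith normal form has invariant factors (1,1,1,1,1).

The boundary map ∂_2: C_2 → C_1 maps a triangle to the signed sum of its edges. For instance
  ∂AEF = EF − AF + AE,
  ∂DFG = FG − DG + DF.
The resulting 15×10 matrix has rank 10, and its Smith normal form has invariant factors (1,1,1,1,1,1,1,1,1,2).

From H_k ≅ ker(∂_k) / im(∂_{k+1}) we obtain:

  H_0: rank C_0 − rank ∂_1 = 6 − 5 = 1, and the invariant factors of ∂_1 are all 1, so H_0 = Z.
  H_1: rank ker ∂_1 − rank ∂_2 = (15 − 5) − 10 = 0, and ∂_2 has invariant factor 2 > 1, so H_1 = Z/2.
  H_2: rank ker ∂_2 − rank ∂_3 = (10 − 10) − 0 = 0, and there is no ∂_3, so H_2 = 0.

Hence the Betti numbers are b_0 = 1, b_1 = 0, b_2 = 0.

b_0 = 1, b_1 = 0, b_2 = 0.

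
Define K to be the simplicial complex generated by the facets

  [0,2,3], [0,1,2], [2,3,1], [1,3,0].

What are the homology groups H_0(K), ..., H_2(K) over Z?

We work with the vertex ordering 0 < 1 < 2 < 3. The simplices of K, each written with vertices in increasing order, are:

  0-simplices (4): [0], [1], [2], [3]
  1-simplices (6): [0,1], [0,2], [0,3], [1,2], [1,3], [2,3]
  2-simplices (4): [0,1,2], [0,1,3], [0,2,3], [1,2,3]

giving chain groups C_0 ≅ Z^4, C_1 ≅ Z^6, C_2 ≅ Z^4.

∂_1: C_1 → C_0 maps an edge to its endpoints' difference, ∂[p,q] = q − p. For instance
  ∂[1,2] = [2] − [1].
The resulting 4×6 matrix has rank 3, and its Smith normal form has invariant factors (1,1,1).

Boundary ∂_2: C_2 → C_1 acts by ∂[p,q,r] = [q,r] − [p,r] + [p,q]. For instance
  ∂[0,1,3] = [1,3] − [0,3] + [0,1],
  ∂[1,2,3] = [2,3] − [1,3] + [1,2].
As a 6×4 matrix over Z this has rank 3, with invariant factors (1,1,1).

From H_k ≅ ker(∂_k) / im(∂_{k+1}) we obtain:

  H_0: rank C_0 − rank ∂_1 = 4 − 3 = 1, and the invariant factors of ∂_1 are all 1, so H_0 ≅ Z.
  H_1: rank ker ∂_1 − rank ∂_2 = (6 − 3) − 3 = 0, and the invariant factors of ∂_2 are all 1, so H_1 ≅ 0.
  H_2: rank ker ∂_2 − rank ∂_3 = (4 − 3) − 0 = 1, and there is no ∂_3, so H_2 ≅ Z.

(K is a triangulation of the 2-sphere S^2.)

H_0 = Z,  H_1 = 0,  H_2 = Z.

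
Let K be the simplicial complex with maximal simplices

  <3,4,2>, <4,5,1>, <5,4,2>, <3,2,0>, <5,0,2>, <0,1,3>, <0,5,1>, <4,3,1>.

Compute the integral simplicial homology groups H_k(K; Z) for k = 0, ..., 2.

H_0 = Z,  H_1 = 0,  H_2 = Z.

Take the total order 0 < 1 < 2 < 3 < 4 < 5 on the vertex set. Then K (dimension 2) consists of the simplices:

  0-simplices (6): [0], [1], [2], [3], [4], [5]
  1-simplices (12): [0,1], [0,2], [0,3], [0,5], [1,3], [1,4], [1,5], [2,3], [2,4], [2,5], [3,4], [4,5]
  2-simplices (8): [0,1,3], [0,1,5], [0,2,3], [0,2,5], [1,3,4], [1,4,5], [2,3,4], [2,4,5]

so the chain groups are C_0 ≅ Z^6, C_1 ≅ Z^12, C_2 ≅ Z^8.

∂_1: C_1 → C_0 maps an edge to its endpoints' difference, ∂[p,q] = q − p. For instance
  ∂[0,1] = [1] − [0].
The resulting 6×12 matrix has rank 5, and its Smith normal form has invariant factors (1,1,1,1,1).

Boundary ∂_2: C_2 → C_1 sends each 2-simplex [p,q,r] to [q,r] − [p,r] + [p,q]. For instance
  ∂[2,4,5] = [4,5] − [2,5] + [2,4],
  ∂[1,4,5] = [4,5] − [1,5] + [1,4].
This gives a 12×8 integer matrix of rank 7; reducing to Smith normal form yields diagonal entries (1,1,1,1,1,1,1).

Computing H_k = (kernel of ∂_k) / (image of ∂_{k+1}):

  H_0: rank C_0 − rank ∂_1 = 6 − 5 = 1, and the invariant factors of ∂_1 are all 1, so H_0 ≅ Z.
  H_1: rank ker ∂_1 − rank ∂_2 = (12 − 5) − 7 = 0, and the invariant factors of ∂_2 are all 1, so H_1 ≅ 0.
  H_2: rank ker ∂_2 − rank ∂_3 = (8 − 7) − 0 = 1, and there is no ∂_3, so H_2 ≅ Z.

As a check, the Euler characteristic is 6 − 12 + 8 = 2, which agrees with 1 − 0 + 1 = 2.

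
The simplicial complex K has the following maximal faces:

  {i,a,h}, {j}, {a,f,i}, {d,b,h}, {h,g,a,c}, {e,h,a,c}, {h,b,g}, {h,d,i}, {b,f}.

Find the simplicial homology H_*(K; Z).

H_0 ≅ Z^2,  H_1 ≅ Z,  H_2 = 0,  H_3 = 0.

Take the total order a < b < c < d < e < f < g < h < i < j on the vertex set. Then K (dimension 3) consists of the simplices:

  0-simplices (10): a, b, c, d, e, f, g, h, i, j
  1-simplices (19): ac, ae, af, ag, ah, ai, bd, bf, bg, bh, ce, cg, ch, dh, di, eh, fi, gh, hi
  2-simplices (12): ace, acg, ach, aeh, afi, agh, ahi, bdh, bgh, ceh, cgh, dhi
  3-simplices (2): aceh, acgh

giving chain groups C_0 ≅ Z^10, C_1 ≅ Z^19, C_2 ≅ Z^12, C_3 ≅ Z^2.

The boundary map ∂_1: C_1 → C_0 maps an edge to its endpoints' difference, ∂[p,q] = q − p. For instance
  ∂bh = h − b.
The resulting 10×19 matrix has rank 8, and its Smith normal form has invariant factors (1,1,1,1,1,1,1,1).

∂_2: C_2 → C_1 acts by ∂[p,q,r] = [q,r] − [p,r] + [p,q]. For instance
  ∂afi = fi − ai + af,
  ∂bdh = dh − bh + bd.
The 19×12 boundary matrix has rank 10 and Smith normal form diag(1,1,1,1,1,1,1,1,1,1).

∂_3: C_3 → C_2 sends each 3-simplex σ to the alternating sum Σ_i (−1)^i (σ with its i-th vertex removed). For instance
  ∂aceh = ceh − aeh + ach − ace,
  ∂acgh = cgh − agh + ach − acg.
The 12×2 boundary matrix has rank 2 and Smith normal form diag(1,1).

Reading off H_k = ker ∂_k / im ∂_{k+1}:

  H_0: rank C_0 − rank ∂_1 = 10 − 8 = 2, and the invariant factors of ∂_1 are all 1, so H_0 = Z^2.
  H_1: rank ker ∂_1 − rank ∂_2 = (19 − 8) − 10 = 1, and the invariant factors of ∂_2 are all 1, so H_1 = Z.
  H_2: rank ker ∂_2 − rank ∂_3 = (12 − 10) − 2 = 0, and the invariant factors of ∂_3 are all 1, so H_2 = 0.
  H_3: rank ker ∂_3 − rank ∂_4 = (2 − 2) − 0 = 0, and there is no ∂_4, so H_3 = 0.

As a check, the Euler characteristic is 10 − 19 + 12 − 2 = 1, which agrees with 2 − 1 + 0 − 0 = 1.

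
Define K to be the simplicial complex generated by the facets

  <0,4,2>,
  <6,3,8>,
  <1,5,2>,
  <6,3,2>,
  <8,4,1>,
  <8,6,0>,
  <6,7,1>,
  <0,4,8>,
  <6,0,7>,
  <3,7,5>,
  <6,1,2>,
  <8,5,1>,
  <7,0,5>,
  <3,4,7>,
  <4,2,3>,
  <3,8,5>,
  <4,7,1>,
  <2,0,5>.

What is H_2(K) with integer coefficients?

H_2 = Z.

We work with the vertex ordering 0 < 1 < 2 < 3 < 4 < 5 < 6 < 7 < 8. The simplices of K, each written with vertices in increasing order, are:

  0-simplices (9): [0], [1], [2], [3], [4], [5], [6], [7], [8]
  1-simplices (27): (27 of them)
  2-simplices (18): [0,2,4], [0,2,5], [0,4,8], [0,5,7], [0,6,7], [0,6,8], [1,2,5], [1,2,6], [1,4,7], [1,4,8], [1,5,8], [1,6,7], [2,3,4], [2,3,6], [3,4,7], [3,5,7], [3,5,8], [3,6,8]

giving chain groups C_0 ≅ Z^9, C_1 ≅ Z^27, C_2 ≅ Z^18.

Boundary ∂_1: C_1 → C_0 maps an edge to its endpoints' difference, ∂[p,q] = q − p. For instance
  ∂[2,5] = [5] − [2].
The resulting 9×27 matrix has rank 8, and its Smith normal form has invariant factors (1,1,1,1,1,1,1,1).

Boundary ∂_2: C_2 → C_1 sends each 2-simplex [p,q,r] to [q,r] − [p,r] + [p,q]. For instance
  ∂[3,5,7] = [5,7] − [3,7] + [3,5],
  ∂[0,6,7] = [6,7] − [0,7] + [0,6].
The 27×18 boundary matrix has rank 17 and Smith normal form diag(1,1,1,1,1,1,1,1,1,1,1,1,1,1,1,1,1).

Computing H_k = (kernel of ∂_k) / (image of ∂_{k+1}):

  H_2: rank ker ∂_2 − rank ∂_3 = (18 − 17) − 0 = 1, and there is no ∂_3, so H_2 = Z.

(K is a triangulation of the torus T^2.)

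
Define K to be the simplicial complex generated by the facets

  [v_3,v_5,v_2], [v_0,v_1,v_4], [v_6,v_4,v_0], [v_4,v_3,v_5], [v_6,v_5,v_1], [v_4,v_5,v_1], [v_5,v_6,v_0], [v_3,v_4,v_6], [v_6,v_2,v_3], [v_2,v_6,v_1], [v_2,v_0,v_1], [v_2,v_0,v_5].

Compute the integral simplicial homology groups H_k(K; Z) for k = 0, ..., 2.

Take the total order v_0 < v_1 < v_2 < v_3 < v_4 < v_5 < v_6 on the vertex set. Then K (dimension 2) consists of the simplices:

  0-simplices (7): [v_0], [v_1], [v_2], [v_3], [v_4], [v_5], [v_6]
  1-simplices (18): (18 of them)
  2-simplices (12): (12 of them)

Hence C_0 ≅ Z^7, C_1 ≅ Z^18, C_2 ≅ Z^12.

∂_1: C_1 → C_0 sends each edge [p,q] (with p < q) to q − p. For instance
  ∂[v_2,v_5] = [v_5] − [v_2].
The 7×18 boundary matrix has rank 6 and Smith normal form diag(1,1,1,1,1,1).

The boundary map ∂_2: C_2 → C_1 sends each 2-simplex [p,q,r] to [q,r] − [p,r] + [p,q]. For instance
  ∂[v_0,v_1,v_4] = [v_1,v_4] − [v_0,v_4] + [v_0,v_1],
  ∂[v_1,v_2,v_6] = [v_2,v_6] − [v_1,v_6] + [v_1,v_2].
The 18×12 boundary matrix has rank 12 and Smith normal form diag(1,1,1,1,1,1,1,1,1,1,1,2).

Computing H_k = (kernel of ∂_k) / (image of ∂_{k+1}):

  H_0: rank C_0 − rank ∂_1 = 7 − 6 = 1, and the invariant factors of ∂_1 are all 1, so H_0 = Z.
  H_1: rank ker ∂_1 − rank ∂_2 = (18 − 6) − 12 = 0, and ∂_2 has invariant factor 2 > 1, so H_1 = Z/2.
  H_2: rank ker ∂_2 − rank ∂_3 = (12 − 12) − 0 = 0, and there is no ∂_3, so H_2 = 0.

(K is a triangulation of the real projective plane RP^2.)

H_0 = Z,  H_1 = Z/2,  H_2 = 0.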